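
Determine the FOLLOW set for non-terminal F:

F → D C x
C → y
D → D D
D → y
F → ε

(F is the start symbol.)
{ $ }

To compute FOLLOW(F), find every occurrence of F on a right-hand side N → α F β: add FIRST(β) \ {ε}, and if β is empty or nullable also add FOLLOW(N). Iterate to a fixed point.

F is the start symbol, so $ ∈ FOLLOW(F).
F does not occur on any right-hand side.

Taking the union: FOLLOW(F) = { $ }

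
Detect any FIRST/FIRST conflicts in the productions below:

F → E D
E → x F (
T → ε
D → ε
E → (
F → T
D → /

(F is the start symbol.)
No FIRST/FIRST conflicts.

A FIRST/FIRST conflict occurs when two productions N → α and N → β for the same non-terminal have FIRST(α) ∩ FIRST(β) ≠ ∅ (with ε ∈ FIRST of a nullable right-hand side, so two nullable alternatives also conflict).

FIRST sets of the non-terminals at (or reachable through a nullable prefix from) the front of some alternative:
  FIRST(E) = { '(', 'x' }
  FIRST(T) = { ε }

Productions for F:
  F → E D: FIRST = { '(', 'x' }
  F → T: FIRST = { ε }
Productions for E:
  E → x F (: FIRST = { 'x' }
  E → (: FIRST = { '(' }
Productions for D:
  D → ε: FIRST = { ε }
  D → /: FIRST = { '/' }
T has only one production, so no FIRST/FIRST conflict is possible there.

All alternatives of each non-terminal have pairwise disjoint FIRST sets.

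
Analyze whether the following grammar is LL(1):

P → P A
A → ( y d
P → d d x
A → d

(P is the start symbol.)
No. Predict set conflict for P: { 'd' }

A grammar is LL(1) if for each non-terminal N with multiple productions, the predict sets of those productions are pairwise disjoint, where PREDICT(N → α) = (FIRST(α) \ {ε}) ∪ (FOLLOW(N) if α ⇒* ε).

Relevant sets:
  FIRST(P) = { 'd' }

For P:
  PREDICT(P → P A) = { 'd' }
  PREDICT(P → d d x) = { 'd' }
For A:
  PREDICT(A → '(' y d) = { '(' }
  PREDICT(A → d) = { 'd' }

Conflict found: Predict set conflict for P: { 'd' }
The grammar is NOT LL(1).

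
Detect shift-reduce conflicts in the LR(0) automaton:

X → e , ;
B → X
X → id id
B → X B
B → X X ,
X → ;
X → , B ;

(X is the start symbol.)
A shift-reduce conflict occurs when an LR(0) state has both:
  - a complete (reduce) item [A → α .] (dot at the end), and
  - a shift item [B → β . c γ] (dot before a terminal).

Augment with X' → X and build the canonical LR(0) collection (I0 = CLOSURE({[X' → . X]}), then GOTO on every symbol after a dot until no new states appear). It has 15 states:
  I0: { [X → . , B ;], [X → . ;], [X → . e , ;], [X → . id id], [X' → . X] }  — shift
  I1: { [B → . X B], [B → . X X ,], [B → . X], [X → , . B ;], [X → . , B ;], [X → . ;], [X → . e , ;], [X → . id id] }  — shift
  I2: { [X → ; .] }  — reduce
  I3: { [X' → X .] }  — accept
  I4: { [X → e . , ;] }  — shift
  I5: { [X → id . id] }  — shift
  I6: { [X → id id .] }  — reduce
  I7: { [X → e , . ;] }  — shift
  I8: { [X → e , ; .] }  — reduce
  I9: { [X → , B . ;] }  — shift
  I10: { [B → . X B], [B → . X X ,], [B → . X], [B → X . B], [B → X . X ,], [B → X .], [X → . , B ;], [X → . ;], [X → . e , ;], [X → . id id] }  — shift, reduce
  I11: { [B → X B .] }  — reduce
  I12: { [B → . X B], [B → . X X ,], [B → . X], [B → X . B], [B → X . X ,], [B → X .], [B → X X . ,], [X → . , B ;], [X → . ;], [X → . e , ;], [X → . id id] }  — shift, reduce
  I13: { [B → . X B], [B → . X X ,], [B → . X], [B → X X , .], [X → , . B ;], [X → . , B ;], [X → . ;], [X → . e , ;], [X → . id id] }  — shift, reduce
  I14: { [X → , B ; .] }  — reduce

I10 contains reduce item [B → X .] and shift items [X → . , B ;], [X → . ;], [X → . e , ;], [X → . id id] — shift-reduce conflict.
I12 contains reduce item [B → X .] and shift items [B → X X . ,], [X → . , B ;], [X → . ;], [X → . e , ;], [X → . id id] — shift-reduce conflict.
I13 contains reduce item [B → X X , .] and shift items [X → . , B ;], [X → . ;], [X → . e , ;], [X → . id id] — shift-reduce conflict.

Answer: Yes — I10: [B → X .] vs [X → . , B ;]; I12: [B → X .] vs [B → X X . ,]; I13: [B → X X , .] vs [X → . , B ;]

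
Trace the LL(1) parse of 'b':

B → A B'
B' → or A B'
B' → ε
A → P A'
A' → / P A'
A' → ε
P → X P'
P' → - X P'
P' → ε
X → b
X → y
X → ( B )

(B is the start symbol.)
Stack is shown with the top on the left.

Stack         Input  Action
---------------------------
B $           b $    output B → A B'
A B' $        b $    output A → P A'
P A' B' $     b $    output P → X P'
X P' A' B' $  b $    output X → b
b P' A' B' $  b $    match 'b'
P' A' B' $    $      output P' → ε
A' B' $       $      output A' → ε
B' $          $      output B' → ε
$             $      accept

The string is accepted.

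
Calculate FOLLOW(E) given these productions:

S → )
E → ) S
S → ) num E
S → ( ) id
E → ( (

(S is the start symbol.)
{ $ }

In S → ) num E: E is at the end, add FOLLOW(S)

The FOLLOW sets referred to above (computed the same way, to a fixed point):
  FOLLOW(S) = { $ }

Taking the union: FOLLOW(E) = { $ }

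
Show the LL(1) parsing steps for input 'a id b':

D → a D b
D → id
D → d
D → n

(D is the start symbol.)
Stack is shown with the top on the left.

Stack    Input     Action
-------------------------
D $      a id b $  output D → a D b
a D b $  a id b $  match 'a'
D b $    id b $    output D → id
id b $   id b $    match 'id'
b $      b $       match 'b'
$        $         accept

The string is accepted.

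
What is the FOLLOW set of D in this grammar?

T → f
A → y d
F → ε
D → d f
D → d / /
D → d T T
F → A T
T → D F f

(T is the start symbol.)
In T → D F f: D is followed by F f, add FIRST(F f) \ {ε} = { 'f', 'y' }

Taking the union: FOLLOW(D) = { 'f', 'y' }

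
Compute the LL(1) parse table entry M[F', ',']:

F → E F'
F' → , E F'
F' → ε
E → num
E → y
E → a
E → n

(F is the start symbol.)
To find M[F', ','], we find productions for F' where ',' is in the predict set (PREDICT(N → α) = (FIRST(α) \ {ε}) ∪ (FOLLOW(N) if α ⇒* ε)).

Relevant sets:
  FOLLOW(F') = { $ }

F' → , E F': PREDICT = { ',' }
  ',' is in predict set, so this production goes in M[F', ',']
F' → ε: PREDICT = { $ }

M[F', ','] = F' → , E F'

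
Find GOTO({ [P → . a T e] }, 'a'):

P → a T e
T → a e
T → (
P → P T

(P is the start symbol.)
GOTO(I, 'a') = CLOSURE({ [A → αX.β] : [A → α.Xβ] ∈ I, X = 'a' })

Items with dot before 'a', with the dot advanced:
  [P → . a T e] → [P → a . T e]
Closure of the advanced items:
  [P → a . T e] has the dot before T: add [T → . a e], [T → . (]

GOTO = { [P → a . T e], [T → . (], [T → . a e] }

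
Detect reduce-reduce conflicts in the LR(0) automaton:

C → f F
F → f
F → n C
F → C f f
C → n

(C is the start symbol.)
A reduce-reduce conflict occurs when an LR(0) state has two complete items [A → α .] and [B → β .] — both call for a reduction, and with no lookahead the parser cannot choose between them.

Augment with C' → C and build the canonical LR(0) collection (I0 = CLOSURE({[C' → . C]}), then GOTO on every symbol after a dot until no new states appear). It has 11 states:
  I0: { [C → . f F], [C → . n], [C' → . C] }  — shift
  I1: { [C' → C .] }  — accept
  I2: { [C → . f F], [C → . n], [C → f . F], [F → . C f f], [F → . f], [F → . n C] }  — shift
  I3: { [C → n .] }  — reduce
  I4: { [F → C . f f] }  — shift
  I5: { [C → f F .] }  — reduce
  I6: { [C → . f F], [C → . n], [C → f . F], [F → . C f f], [F → . f], [F → . n C], [F → f .] }  — shift, reduce
  I7: { [C → . f F], [C → . n], [C → n .], [F → n . C] }  — shift, reduce
  I8: { [F → n C .] }  — reduce
  I9: { [F → C f . f] }  — shift
  I10: { [F → C f f .] }  — reduce

No state contains more than one complete item.

Answer: No reduce-reduce conflicts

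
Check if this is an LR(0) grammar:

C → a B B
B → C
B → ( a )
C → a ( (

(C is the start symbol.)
A grammar is LR(0) if no state in the canonical LR(0) collection has:
  - both a shift item (dot before a terminal) and a complete item (shift-reduce conflict), or
  - two or more complete items (reduce-reduce conflict; the accept item [C' → C .] counts as a complete item here).

Augment with C' → C and build the canonical LR(0) collection (I0 = CLOSURE({[C' → . C]}), then GOTO on every symbol after a dot until no new states appear). It has 11 states:
  I0: { [C → . a ( (], [C → . a B B], [C' → . C] }  — shift
  I1: { [C' → C .] }  — accept
  I2: { [B → . ( a )], [B → . C], [C → . a ( (], [C → . a B B], [C → a . ( (], [C → a . B B] }  — shift
  I3: { [B → ( . a )], [C → a ( . (] }  — shift
  I4: { [B → . ( a )], [B → . C], [C → . a ( (], [C → . a B B], [C → a B . B] }  — shift
  I5: { [B → C .] }  — reduce
  I6: { [B → ( . a )] }  — shift
  I7: { [C → a B B .] }  — reduce
  I8: { [B → ( a . )] }  — shift
  I9: { [B → ( a ) .] }  — reduce
  I10: { [C → a ( ( .] }  — reduce

Every state is either a pure shift/goto state or contains exactly one complete item and nothing to shift — no conflicts. The grammar is LR(0).

Answer: Yes, the grammar is LR(0)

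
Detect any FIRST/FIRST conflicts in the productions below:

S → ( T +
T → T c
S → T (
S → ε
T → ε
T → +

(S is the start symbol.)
Yes. S → '(' T '+' / S → T '(' on { '(' }; T → T c / T → '+' on { '+' }

A FIRST/FIRST conflict occurs when two productions N → α and N → β for the same non-terminal have FIRST(α) ∩ FIRST(β) ≠ ∅ (with ε ∈ FIRST of a nullable right-hand side, so two nullable alternatives also conflict).

FIRST sets of the non-terminals at (or reachable through a nullable prefix from) the front of some alternative:
  FIRST(T) = { '+', 'c', ε }

Productions for S:
  S → ( T +: FIRST = { '(' }
  S → T (: FIRST = { '(', '+', 'c' }
  S → ε: FIRST = { ε }
Productions for T:
  T → T c: FIRST = { '+', 'c' }
  T → ε: FIRST = { ε }
  T → +: FIRST = { '+' }

Conflict for S: S → ( T + and S → T (
  Overlap: { '(' }
Conflict for T: T → T c and T → +
  Overlap: { '+' }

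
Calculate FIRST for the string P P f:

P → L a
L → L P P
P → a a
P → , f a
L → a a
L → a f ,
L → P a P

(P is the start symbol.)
FIRST sets of the non-terminals involved (from the grammar, by fixed-point iteration):
  FIRST(P) = { ',', 'a' }

To compute FIRST(P P f), process the symbols left to right:
Symbol P is a non-terminal. Add FIRST(P) \ {ε} = { ',', 'a' }
P is not nullable (ε ∉ FIRST(P)), so stop here.
FIRST(P P f) = { ',', 'a' }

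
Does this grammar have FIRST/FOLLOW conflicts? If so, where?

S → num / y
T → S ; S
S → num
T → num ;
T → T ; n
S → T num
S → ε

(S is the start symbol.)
A FIRST/FOLLOW conflict occurs when a non-terminal N has a nullable alternative N → β (β ⇒* ε) and another alternative N → α with FIRST(α) ∩ FOLLOW(N) ≠ ∅: on such a lookahead the parser cannot decide between expanding α and letting N vanish via β.

Nullable non-terminals: S.
FIRST sets used below: FIRST(T) = { ';', 'num' }

S: nullable alternative(s) S → ε; FOLLOW(S) = { $, ';', 'num' }
  S → num / y: FIRST \ {ε} = { 'num' } — overlaps FOLLOW(S) on { 'num' }: CONFLICT
  S → num: FIRST \ {ε} = { 'num' } — overlaps FOLLOW(S) on { 'num' }: CONFLICT
  S → T num: FIRST \ {ε} = { ';', 'num' } — overlaps FOLLOW(S) on { ';', 'num' }: CONFLICT
  S → ε: FIRST \ {ε} = { } — this is the only nullable alternative, skip

T has no nullable alternative, so no FIRST/FOLLOW check is needed there.

So the grammar has 3 FIRST/FOLLOW conflicts (marked CONFLICT above).

Answer: Yes. S → num '/' y with FOLLOW(S) on { 'num' }; S → num with FOLLOW(S) on { 'num' }; S → T num with FOLLOW(S) on { ';', 'num' }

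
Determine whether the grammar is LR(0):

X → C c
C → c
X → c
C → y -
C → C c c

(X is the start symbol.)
A grammar is LR(0) if no state in the canonical LR(0) collection has:
  - both a shift item (dot before a terminal) and a complete item (shift-reduce conflict), or
  - two or more complete items (reduce-reduce conflict; the accept item [X' → X .] counts as a complete item here).

Augment with X' → X and build the canonical LR(0) collection (I0 = CLOSURE({[X' → . X]}), then GOTO on every symbol after a dot until no new states appear). It has 8 states:
  I0: { [C → . C c c], [C → . c], [C → . y -], [X → . C c], [X → . c], [X' → . X] }  — shift
  I1: { [C → C . c c], [X → C . c] }  — shift
  I2: { [X' → X .] }  — accept
  I3: { [C → c .], [X → c .] }  — 2 reduces
  I4: { [C → y . -] }  — shift
  I5: { [C → y - .] }  — reduce
  I6: { [C → C c . c], [X → C c .] }  — shift, reduce
  I7: { [C → C c c .] }  — reduce

Conflict in state I3:
  Reduce-reduce conflict: [C → c .] and [X → c .]
So the grammar is NOT LR(0).

Answer: No. Reduce-reduce conflict: [C → c .] and [X → c .]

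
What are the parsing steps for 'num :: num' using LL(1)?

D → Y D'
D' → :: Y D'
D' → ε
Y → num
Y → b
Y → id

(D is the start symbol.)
Stack is shown with the top on the left.

Stack      Input         Action
-------------------------------
D $        num :: num $  output D → Y D'
Y D' $     num :: num $  output Y → num
num D' $   num :: num $  match 'num'
D' $       :: num $      output D' → :: Y D'
:: Y D' $  :: num $      match '::'
Y D' $     num $         output Y → num
num D' $   num $         match 'num'
D' $       $             output D' → ε
$          $             accept

The string is accepted.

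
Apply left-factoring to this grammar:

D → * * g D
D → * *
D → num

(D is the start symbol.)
D → * * D'
D' → g D
D' → ε
D → num

Left-factoring transforms A → αβ₁ | αβ₂ into A → αA' and A' → β₁ | β₂
(α is the longest common prefix among the alternatives). Repeat until
no nonterminal has two alternatives with a common prefix.

Round 1: D has alternatives sharing prefix '* *'. Introduce D': D → * * D'
  Add: D' → g D
  Add: D' → ε

No remaining common prefixes — done.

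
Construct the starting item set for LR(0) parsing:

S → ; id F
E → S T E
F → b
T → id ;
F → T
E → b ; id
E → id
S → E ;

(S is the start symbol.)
First, augment the grammar with S' → S
I₀ = CLOSURE({ [S' → . S] }):
  [S' → . S] has the dot before S: add [S → . ; id F], [S → . E ;]
  [S → . E ;] has the dot before E: add [E → . S T E], [E → . b ; id], [E → . id]
No further items can be added.

I₀ = { [E → . S T E], [E → . b ; id], [E → . id], [S → . ; id F], [S → . E ;], [S' → . S] }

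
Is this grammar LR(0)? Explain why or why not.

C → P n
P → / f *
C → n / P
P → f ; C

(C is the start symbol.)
Yes, the grammar is LR(0)

A grammar is LR(0) if no state in the canonical LR(0) collection has:
  - both a shift item (dot before a terminal) and a complete item (shift-reduce conflict), or
  - two or more complete items (reduce-reduce conflict; the accept item [C' → C .] counts as a complete item here).

Augment with C' → C and build the canonical LR(0) collection (I0 = CLOSURE({[C' → . C]}), then GOTO on every symbol after a dot until no new states appear). It has 13 states:
  I0: { [C → . P n], [C → . n / P], [C' → . C], [P → . / f *], [P → . f ; C] }  — shift
  I1: { [P → / . f *] }  — shift
  I2: { [C' → C .] }  — accept
  I3: { [C → P . n] }  — shift
  I4: { [P → f . ; C] }  — shift
  I5: { [C → n . / P] }  — shift
  I6: { [C → n / . P], [P → . / f *], [P → . f ; C] }  — shift
  I7: { [C → n / P .] }  — reduce
  I8: { [C → . P n], [C → . n / P], [P → . / f *], [P → . f ; C], [P → f ; . C] }  — shift
  I9: { [P → f ; C .] }  — reduce
  I10: { [C → P n .] }  — reduce
  I11: { [P → / f . *] }  — shift
  I12: { [P → / f * .] }  — reduce

Every state is either a pure shift/goto state or contains exactly one complete item and nothing to shift — no conflicts. The grammar is LR(0).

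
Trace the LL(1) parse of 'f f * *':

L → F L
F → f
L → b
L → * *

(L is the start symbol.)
LL(1) parsing maintains a stack (initially the start symbol over $) and the input. At each step: if the stack top is a terminal, match it against the current input token; if it is a non-terminal N, replace it with the RHS of M[N, lookahead] (the unique production whose predict set contains the lookahead).

Stack is shown with the top on the left.

Stack  Input      Action
------------------------
L $    f f * * $  output L → F L
F L $  f f * * $  output F → f
f L $  f f * * $  match 'f'
L $    f * * $    output L → F L
F L $  f * * $    output F → f
f L $  f * * $    match 'f'
L $    * * $      output L → * *
* * $  * * $      match '*'
* $    * $        match '*'
$      $          accept

The string is accepted.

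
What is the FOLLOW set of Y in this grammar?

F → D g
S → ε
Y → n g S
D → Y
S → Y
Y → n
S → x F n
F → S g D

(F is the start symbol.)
{ $, 'g', 'n' }

To compute FOLLOW(Y), find every occurrence of Y on a right-hand side N → α Y β: add FIRST(β) \ {ε}, and if β is empty or nullable also add FOLLOW(N). Iterate to a fixed point.

In D → Y: Y is at the end, add FOLLOW(D)
In S → Y: Y is at the end, add FOLLOW(S)

The FOLLOW sets referred to above (computed the same way, to a fixed point):
  FOLLOW(D) = { $, 'g', 'n' }
  FOLLOW(S) = { $, 'g', 'n' }

Taking the union: FOLLOW(Y) = { $, 'g', 'n' }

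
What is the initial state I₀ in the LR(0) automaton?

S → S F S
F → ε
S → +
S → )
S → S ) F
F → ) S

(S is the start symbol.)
First, augment the grammar with S' → S
I₀ = CLOSURE({ [S' → . S] }):
  [S' → . S] has the dot before S: add [S → . S F S], [S → . +], [S → . )], [S → . S ) F]
No further items can be added.

I₀ = { [S → . )], [S → . +], [S → . S ) F], [S → . S F S], [S' → . S] }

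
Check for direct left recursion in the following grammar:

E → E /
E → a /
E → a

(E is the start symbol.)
Yes, E is left-recursive

E → E /: LEFT RECURSIVE (starts with E)
E → a /: starts with a
E → a: starts with a

The grammar has direct left recursion on: E.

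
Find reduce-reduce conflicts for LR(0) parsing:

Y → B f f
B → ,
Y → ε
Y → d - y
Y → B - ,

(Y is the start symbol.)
Augment with Y' → Y and build the canonical LR(0) collection (I0 = CLOSURE({[Y' → . Y]}), then GOTO on every symbol after a dot until no new states appear). It has 11 states:
  I0: { [B → . ,], [Y → . B - ,], [Y → . B f f], [Y → . d - y], [Y → .], [Y' → . Y] }  — shift, reduce
  I1: { [B → , .] }  — reduce
  I2: { [Y → B . - ,], [Y → B . f f] }  — shift
  I3: { [Y' → Y .] }  — accept
  I4: { [Y → d . - y] }  — shift
  I5: { [Y → d - . y] }  — shift
  I6: { [Y → d - y .] }  — reduce
  I7: { [Y → B - . ,] }  — shift
  I8: { [Y → B f . f] }  — shift
  I9: { [Y → B f f .] }  — reduce
  I10: { [Y → B - , .] }  — reduce

No state contains more than one complete item.

Answer: No reduce-reduce conflicts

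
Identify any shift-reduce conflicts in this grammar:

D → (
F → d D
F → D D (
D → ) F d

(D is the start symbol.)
Augment with D' → D and build the canonical LR(0) collection (I0 = CLOSURE({[D' → . D]}), then GOTO on every symbol after a dot until no new states appear). It has 11 states:
  I0: { [D → . (], [D → . ) F d], [D' → . D] }  — shift
  I1: { [D → ( .] }  — reduce
  I2: { [D → ) . F d], [D → . (], [D → . ) F d], [F → . D D (], [F → . d D] }  — shift
  I3: { [D' → D .] }  — accept
  I4: { [D → . (], [D → . ) F d], [F → D . D (] }  — shift
  I5: { [D → ) F . d] }  — shift
  I6: { [D → . (], [D → . ) F d], [F → d . D] }  — shift
  I7: { [F → d D .] }  — reduce
  I8: { [D → ) F d .] }  — reduce
  I9: { [F → D D . (] }  — shift
  I10: { [F → D D ( .] }  — reduce

No state contains both a complete item and a shift item.

Answer: No shift-reduce conflicts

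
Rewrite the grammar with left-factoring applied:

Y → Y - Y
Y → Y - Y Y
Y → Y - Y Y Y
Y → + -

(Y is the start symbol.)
Left-factoring transforms A → αβ₁ | αβ₂ into A → αA' and A' → β₁ | β₂
(α is the longest common prefix among the alternatives). Repeat until
no nonterminal has two alternatives with a common prefix.

Round 1: Y has alternatives sharing prefix 'Y - Y'. Introduce Y': Y → Y - Y Y'
  Add: Y' → ε
  Add: Y' → Y
  Add: Y' → Y Y

Round 2: Y' has alternatives sharing prefix 'Y'. Introduce Y'': Y' → Y Y''
  Add: Y'' → ε
  Add: Y'' → Y

No remaining common prefixes — done.

Resulting grammar:
Y → Y - Y Y'
Y' → ε
Y' → Y Y''
Y'' → ε
Y'' → Y
Y → + -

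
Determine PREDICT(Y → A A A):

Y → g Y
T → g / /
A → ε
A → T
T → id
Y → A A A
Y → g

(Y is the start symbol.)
{ $, 'g', 'id' }

PREDICT(Y → A A A) = (FIRST(RHS) \ {ε}) ∪ (FOLLOW(Y) if ε ∈ FIRST(RHS), i.e. RHS ⇒* ε)
FIRST(A) = { 'g', 'id', ε }
FIRST(A A A) = { 'g', 'id', ε }
ε ∈ FIRST(A A A) (the right-hand side is nullable), so add FOLLOW(Y) = { $ }
PREDICT(Y → A A A) = { $, 'g', 'id' }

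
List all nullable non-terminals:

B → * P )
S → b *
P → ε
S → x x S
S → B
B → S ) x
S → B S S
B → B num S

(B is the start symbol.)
{ 'P' }

ε-productions: P → ε
So P is immediately nullable.
No further non-terminal can be added: every production for the remaining non-terminals contains a terminal or a non-nullable non-terminal.
Nullable = { 'P' }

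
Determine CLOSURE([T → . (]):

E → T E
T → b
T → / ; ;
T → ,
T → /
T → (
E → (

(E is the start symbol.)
{ [T → . (] }

Start with: [T → . (]
The dot precedes the terminal '(', so nothing is added.

CLOSURE = { [T → . (] }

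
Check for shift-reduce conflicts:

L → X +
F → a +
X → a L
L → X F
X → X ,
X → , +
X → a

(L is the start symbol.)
Yes — I4: [X → a .] vs [X → . , +]

A shift-reduce conflict occurs when an LR(0) state has both:
  - a complete (reduce) item [A → α .] (dot at the end), and
  - a shift item [B → β . c γ] (dot before a terminal).

Augment with L' → L and build the canonical LR(0) collection (I0 = CLOSURE({[L' → . L]}), then GOTO on every symbol after a dot until no new states appear). It has 12 states:
  I0: { [L → . X +], [L → . X F], [L' → . L], [X → . , +], [X → . X ,], [X → . a L], [X → . a] }  — shift
  I1: { [X → , . +] }  — shift
  I2: { [L' → L .] }  — accept
  I3: { [F → . a +], [L → X . +], [L → X . F], [X → X . ,] }  — shift
  I4: { [L → . X +], [L → . X F], [X → . , +], [X → . X ,], [X → . a L], [X → . a], [X → a . L], [X → a .] }  — shift, reduce
  I5: { [X → a L .] }  — reduce
  I6: { [L → X + .] }  — reduce
  I7: { [X → X , .] }  — reduce
  I8: { [L → X F .] }  — reduce
  I9: { [F → a . +] }  — shift
  I10: { [F → a + .] }  — reduce
  I11: { [X → , + .] }  — reduce

I4 contains reduce item [X → a .] and shift items [X → . , +], [X → . a], [X → . a L] — shift-reduce conflict.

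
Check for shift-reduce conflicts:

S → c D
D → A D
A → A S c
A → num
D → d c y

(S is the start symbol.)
No shift-reduce conflicts

A shift-reduce conflict occurs when an LR(0) state has both:
  - a complete (reduce) item [A → α .] (dot at the end), and
  - a shift item [B → β . c γ] (dot before a terminal).

Augment with S' → S and build the canonical LR(0) collection (I0 = CLOSURE({[S' → . S]}), then GOTO on every symbol after a dot until no new states appear). It has 12 states:
  I0: { [S → . c D], [S' → . S] }  — shift
  I1: { [S' → S .] }  — accept
  I2: { [A → . A S c], [A → . num], [D → . A D], [D → . d c y], [S → c . D] }  — shift
  I3: { [A → . A S c], [A → . num], [A → A . S c], [D → . A D], [D → . d c y], [D → A . D], [S → . c D] }  — shift
  I4: { [S → c D .] }  — reduce
  I5: { [D → d . c y] }  — shift
  I6: { [A → num .] }  — reduce
  I7: { [D → d c . y] }  — shift
  I8: { [D → d c y .] }  — reduce
  I9: { [D → A D .] }  — reduce
  I10: { [A → A S . c] }  — shift
  I11: { [A → A S c .] }  — reduce

No state contains both a complete item and a shift item.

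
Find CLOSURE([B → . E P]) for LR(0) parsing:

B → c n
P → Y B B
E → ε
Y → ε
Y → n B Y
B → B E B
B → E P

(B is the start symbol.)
{ [B → . E P], [E → .] }

Start with: [B → . E P]
  [B → . E P] has the dot before E: add [E → .]
No further items can be added.

CLOSURE = { [B → . E P], [E → .] }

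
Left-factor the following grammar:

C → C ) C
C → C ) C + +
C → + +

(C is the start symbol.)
C → C ) C C'
C' → ε
C' → + +
C → + +

Left-factoring transforms A → αβ₁ | αβ₂ into A → αA' and A' → β₁ | β₂
(α is the longest common prefix among the alternatives). Repeat until
no nonterminal has two alternatives with a common prefix.

Round 1: C has alternatives sharing prefix 'C ) C'. Introduce C': C → C ) C C'
  Add: C' → ε
  Add: C' → + +

No remaining common prefixes — done.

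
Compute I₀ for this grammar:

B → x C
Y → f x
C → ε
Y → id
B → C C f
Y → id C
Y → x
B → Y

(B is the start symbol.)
{ [B → . C C f], [B → . Y], [B → . x C], [B' → . B], [C → .], [Y → . f x], [Y → . id C], [Y → . id], [Y → . x] }

First, augment the grammar with B' → B
I₀ = CLOSURE({ [B' → . B] }):
  [B' → . B] has the dot before B: add [B → . x C], [B → . C C f], [B → . Y]
  [B → . C C f] has the dot before C: add [C → .]
  [B → . Y] has the dot before Y: add [Y → . f x], [Y → . id], [Y → . id C], [Y → . x]
No further items can be added.

I₀ = { [B → . C C f], [B → . Y], [B → . x C], [B' → . B], [C → .], [Y → . f x], [Y → . id C], [Y → . id], [Y → . x] }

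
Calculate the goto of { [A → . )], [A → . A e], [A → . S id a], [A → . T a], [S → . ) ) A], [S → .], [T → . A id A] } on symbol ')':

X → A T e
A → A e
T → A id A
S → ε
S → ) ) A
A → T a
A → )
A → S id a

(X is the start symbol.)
GOTO(I, ')') = CLOSURE({ [A → αX.β] : [A → α.Xβ] ∈ I, X = ')' })

Items with dot before ')', with the dot advanced:
  [A → . )] → [A → ) .]
  [S → . ) ) A] → [S → ) . ) A]
Closure adds nothing (no advanced item has the dot before a non-terminal).

GOTO = { [A → ) .], [S → ) . ) A] }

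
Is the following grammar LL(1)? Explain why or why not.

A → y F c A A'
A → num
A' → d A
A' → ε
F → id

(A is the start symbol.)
No. Predict set conflict for A': { 'd' }

Relevant sets:
  FOLLOW(A') = { $, 'd' }

For A:
  PREDICT(A → y F c A A') = { 'y' }
  PREDICT(A → num) = { 'num' }
For A':
  PREDICT(A' → d A) = { 'd' }
  PREDICT(A' → ε) = { $, 'd' }
F has a single production, so nothing to check there.

Conflict found: Predict set conflict for A': { 'd' }
The grammar is NOT LL(1).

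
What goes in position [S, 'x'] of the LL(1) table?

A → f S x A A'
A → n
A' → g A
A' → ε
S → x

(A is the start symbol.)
To find M[S, 'x'], we find productions for S where 'x' is in the predict set (PREDICT(N → α) = (FIRST(α) \ {ε}) ∪ (FOLLOW(N) if α ⇒* ε)).

S → x: PREDICT = { 'x' }
  'x' is in predict set, so this production goes in M[S, 'x']

M[S, 'x'] = S → x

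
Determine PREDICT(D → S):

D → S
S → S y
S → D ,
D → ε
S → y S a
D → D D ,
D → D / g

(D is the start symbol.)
PREDICT(D → S) = (FIRST(RHS) \ {ε}) ∪ (FOLLOW(D) if ε ∈ FIRST(RHS), i.e. RHS ⇒* ε)
FIRST(S) = { ',', '/', 'y' }
FIRST(S) = { ',', '/', 'y' }
ε ∉ FIRST(S), so FOLLOW(D) is not added.
PREDICT(D → S) = { ',', '/', 'y' }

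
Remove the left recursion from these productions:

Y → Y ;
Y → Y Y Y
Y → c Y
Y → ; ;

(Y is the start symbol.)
Y → c Y Y'
Y → ; ; Y'
Y' → ; Y'
Y' → Y Y Y'
Y' → ε

Y is directly left-recursive. The standard transformation for
  A → A α₁ | ... | A α_m | β₁ | ... | β_n
is
  A  → β₁ A' | ... | β_n A'
  A' → α₁ A' | ... | α_m A' | ε

Y → c Y becomes Y → c Y Y'
Y → ; ; becomes Y → ; ; Y'
Y → Y ; becomes Y' → ; Y'
Y → Y Y Y becomes Y' → Y Y Y'
Add Y' → ε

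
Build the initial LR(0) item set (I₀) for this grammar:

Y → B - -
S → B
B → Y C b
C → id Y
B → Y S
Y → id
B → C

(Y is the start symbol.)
{ [B → . C], [B → . Y C b], [B → . Y S], [C → . id Y], [Y → . B - -], [Y → . id], [Y' → . Y] }

First, augment the grammar with Y' → Y
I₀ = CLOSURE({ [Y' → . Y] }):
  [Y' → . Y] has the dot before Y: add [Y → . B - -], [Y → . id]
  [Y → . B - -] has the dot before B: add [B → . Y C b], [B → . Y S], [B → . C]
  [B → . C] has the dot before C: add [C → . id Y]
No further items can be added.

I₀ = { [B → . C], [B → . Y C b], [B → . Y S], [C → . id Y], [Y → . B - -], [Y → . id], [Y' → . Y] }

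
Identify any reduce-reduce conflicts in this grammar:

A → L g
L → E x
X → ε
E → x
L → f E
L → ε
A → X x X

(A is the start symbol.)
Yes — I0: [L → .] vs [X → .]

Augment with A' → A and build the canonical LR(0) collection (I0 = CLOSURE({[A' → . A]}), then GOTO on every symbol after a dot until no new states appear). It has 12 states:
  I0: { [A → . L g], [A → . X x X], [A' → . A], [E → . x], [L → . E x], [L → . f E], [L → .], [X → .] }  — shift, 2 reduces
  I1: { [A' → A .] }  — accept
  I2: { [L → E . x] }  — shift
  I3: { [A → L . g] }  — shift
  I4: { [A → X . x X] }  — shift
  I5: { [E → . x], [L → f . E] }  — shift
  I6: { [E → x .] }  — reduce
  I7: { [L → f E .] }  — reduce
  I8: { [A → X x . X], [X → .] }  — reduce
  I9: { [A → X x X .] }  — reduce
  I10: { [A → L g .] }  — reduce
  I11: { [L → E x .] }  — reduce

I0 contains complete items [L → .], [X → .] — reduce-reduce conflict.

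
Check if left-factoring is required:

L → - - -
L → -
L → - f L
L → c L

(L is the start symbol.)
Yes, L has productions with common prefix '-'

Left-factoring is needed when two productions for the same non-terminal
share a common prefix on the right-hand side.

Productions for L:
  L → - - -
  L → -
  L → - f L
  L → c L

Found common prefix '-' in productions for L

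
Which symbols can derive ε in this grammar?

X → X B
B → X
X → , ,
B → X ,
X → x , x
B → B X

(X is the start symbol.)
A non-terminal is nullable if it can derive ε (the empty string): either it has an ε-production, or it has a production whose right-hand side consists entirely of nullable non-terminals.

There are no ε-productions, so no non-terminal can derive ε.
No non-terminals are nullable.

Answer: None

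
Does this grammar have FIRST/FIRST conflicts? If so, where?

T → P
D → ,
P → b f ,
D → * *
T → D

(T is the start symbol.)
A FIRST/FIRST conflict occurs when two productions N → α and N → β for the same non-terminal have FIRST(α) ∩ FIRST(β) ≠ ∅ (with ε ∈ FIRST of a nullable right-hand side, so two nullable alternatives also conflict).

FIRST sets of the non-terminals at (or reachable through a nullable prefix from) the front of some alternative:
  FIRST(P) = { 'b' }
  FIRST(D) = { '*', ',' }

Productions for T:
  T → P: FIRST = { 'b' }
  T → D: FIRST = { '*', ',' }
Productions for D:
  D → ,: FIRST = { ',' }
  D → * *: FIRST = { '*' }
P has only one production, so no FIRST/FIRST conflict is possible there.

All alternatives of each non-terminal have pairwise disjoint FIRST sets.

Answer: No FIRST/FIRST conflicts.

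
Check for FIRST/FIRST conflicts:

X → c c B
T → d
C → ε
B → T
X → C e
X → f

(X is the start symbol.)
FIRST sets of the non-terminals at (or reachable through a nullable prefix from) the front of some alternative:
  FIRST(C) = { ε }

Productions for X:
  X → c c B: FIRST = { 'c' }
  X → C e: FIRST = { 'e' }
  X → f: FIRST = { 'f' }
T, C, B have only one production, so no FIRST/FIRST conflict is possible there.

All alternatives of each non-terminal have pairwise disjoint FIRST sets.

Answer: No FIRST/FIRST conflicts.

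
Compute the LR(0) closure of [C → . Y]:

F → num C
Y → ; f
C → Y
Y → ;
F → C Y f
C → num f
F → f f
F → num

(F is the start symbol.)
{ [C → . Y], [Y → . ; f], [Y → . ;] }

Start with: [C → . Y]
  [C → . Y] has the dot before Y: add [Y → . ; f], [Y → . ;]
No further items can be added.

CLOSURE = { [C → . Y], [Y → . ; f], [Y → . ;] }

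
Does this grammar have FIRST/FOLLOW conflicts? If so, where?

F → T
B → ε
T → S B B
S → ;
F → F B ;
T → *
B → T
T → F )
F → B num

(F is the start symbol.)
A FIRST/FOLLOW conflict occurs when a non-terminal N has a nullable alternative N → β (β ⇒* ε) and another alternative N → α with FIRST(α) ∩ FOLLOW(N) ≠ ∅: on such a lookahead the parser cannot decide between expanding α and letting N vanish via β.

Nullable non-terminals: B.
FIRST sets used below: FIRST(T) = { '*', ';', 'num' }

B: nullable alternative(s) B → ε; FOLLOW(B) = { $, ')', '*', ';', 'num' }
  B → ε: FIRST \ {ε} = { } — this is the only nullable alternative, skip
  B → T: FIRST \ {ε} = { '*', ';', 'num' } — overlaps FOLLOW(B) on { '*', ';', 'num' }: CONFLICT

F, S, T have no nullable alternative, so no FIRST/FOLLOW check is needed there.

So the grammar has 1 FIRST/FOLLOW conflict (marked CONFLICT above).

Answer: Yes. B → T with FOLLOW(B) on { '*', ';', 'num' }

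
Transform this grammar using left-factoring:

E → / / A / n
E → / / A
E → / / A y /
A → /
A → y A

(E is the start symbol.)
E → / / A E'
E' → / n
E' → ε
E' → y /
A → /
A → y A

Left-factoring transforms A → αβ₁ | αβ₂ into A → αA' and A' → β₁ | β₂
(α is the longest common prefix among the alternatives). Repeat until
no nonterminal has two alternatives with a common prefix.

Round 1: E has alternatives sharing prefix '/ / A'. Introduce E': E → / / A E'
  Add: E' → / n
  Add: E' → ε
  Add: E' → y /

No remaining common prefixes — done.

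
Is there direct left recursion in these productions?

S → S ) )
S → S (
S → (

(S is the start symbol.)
Direct left recursion occurs when N → N α for some non-terminal N (the right-hand side begins with the left-hand side itself).

S → S ) ): LEFT RECURSIVE (starts with S)
S → S (: LEFT RECURSIVE (starts with S)
S → (: starts with '('

The grammar has direct left recursion on: S.

Answer: Yes, S is left-recursive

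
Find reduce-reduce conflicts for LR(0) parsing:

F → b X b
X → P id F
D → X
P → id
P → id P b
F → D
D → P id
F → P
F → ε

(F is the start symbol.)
Yes — I14: [D → P id .] vs [F → .]

A reduce-reduce conflict occurs when an LR(0) state has two complete items [A → α .] and [B → β .] — both call for a reduction, and with no lookahead the parser cannot choose between them.

Augment with F' → F and build the canonical LR(0) collection (I0 = CLOSURE({[F' → . F]}), then GOTO on every symbol after a dot until no new states appear). It has 15 states:
  I0: { [D → . P id], [D → . X], [F → . D], [F → . P], [F → . b X b], [F → .], [F' → . F], [P → . id P b], [P → . id], [X → . P id F] }  — shift, reduce
  I1: { [F → D .] }  — reduce
  I2: { [F' → F .] }  — accept
  I3: { [D → P . id], [F → P .], [X → P . id F] }  — shift, reduce
  I4: { [D → X .] }  — reduce
  I5: { [F → b . X b], [P → . id P b], [P → . id], [X → . P id F] }  — shift
  I6: { [P → . id P b], [P → . id], [P → id . P b], [P → id .] }  — shift, reduce
  I7: { [P → id P . b] }  — shift
  I8: { [P → id P b .] }  — reduce
  I9: { [X → P . id F] }  — shift
  I10: { [F → b X . b] }  — shift
  I11: { [F → b X b .] }  — reduce
  I12: { [D → . P id], [D → . X], [F → . D], [F → . P], [F → . b X b], [F → .], [P → . id P b], [P → . id], [X → . P id F], [X → P id . F] }  — shift, reduce
  I13: { [X → P id F .] }  — reduce
  I14: { [D → . P id], [D → . X], [D → P id .], [F → . D], [F → . P], [F → . b X b], [F → .], [P → . id P b], [P → . id], [X → . P id F], [X → P id . F] }  — shift, 2 reduces

I14 contains complete items [D → P id .], [F → .] — reduce-reduce conflict.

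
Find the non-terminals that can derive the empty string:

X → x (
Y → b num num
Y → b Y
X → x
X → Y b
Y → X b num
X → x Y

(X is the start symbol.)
A non-terminal is nullable if it can derive ε (the empty string): either it has an ε-production, or it has a production whose right-hand side consists entirely of nullable non-terminals.

There are no ε-productions, so no non-terminal can derive ε.
No non-terminals are nullable.

Answer: None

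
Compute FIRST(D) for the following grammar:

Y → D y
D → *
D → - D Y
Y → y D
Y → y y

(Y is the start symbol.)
{ '*', '-' }

From D → *:
  - '*' is a terminal: add '*' and stop
From D → - D Y:
  - '-' is a terminal: add '-' and stop

Collecting: FIRST(D) = { '*', '-' }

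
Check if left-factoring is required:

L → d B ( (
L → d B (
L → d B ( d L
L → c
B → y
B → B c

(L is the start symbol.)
Yes, L has productions with common prefix 'd B ('

Left-factoring is needed when two productions for the same non-terminal
share a common prefix on the right-hand side.

Productions for L:
  L → d B ( (
  L → d B (
  L → d B ( d L
  L → c
Productions for B:
  B → y
  B → B c

Found common prefix 'd B (' in productions for L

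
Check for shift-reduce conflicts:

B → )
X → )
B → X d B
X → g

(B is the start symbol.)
No shift-reduce conflicts

A shift-reduce conflict occurs when an LR(0) state has both:
  - a complete (reduce) item [A → α .] (dot at the end), and
  - a shift item [B → β . c γ] (dot before a terminal).

Augment with B' → B and build the canonical LR(0) collection (I0 = CLOSURE({[B' → . B]}), then GOTO on every symbol after a dot until no new states appear). It has 7 states:
  I0: { [B → . )], [B → . X d B], [B' → . B], [X → . )], [X → . g] }  — shift
  I1: { [B → ) .], [X → ) .] }  — 2 reduces
  I2: { [B' → B .] }  — accept
  I3: { [B → X . d B] }  — shift
  I4: { [X → g .] }  — reduce
  I5: { [B → . )], [B → . X d B], [B → X d . B], [X → . )], [X → . g] }  — shift
  I6: { [B → X d B .] }  — reduce

No state contains both a complete item and a shift item.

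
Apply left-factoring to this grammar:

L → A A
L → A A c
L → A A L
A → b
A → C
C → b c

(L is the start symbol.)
Left-factoring transforms A → αβ₁ | αβ₂ into A → αA' and A' → β₁ | β₂
(α is the longest common prefix among the alternatives). Repeat until
no nonterminal has two alternatives with a common prefix.

Round 1: L has alternatives sharing prefix 'A A'. Introduce L': L → A A L'
  Add: L' → ε
  Add: L' → c
  Add: L' → L

No remaining common prefixes — done.

Resulting grammar:
L → A A L'
L' → ε
L' → c
L' → L
A → b
A → C
C → b c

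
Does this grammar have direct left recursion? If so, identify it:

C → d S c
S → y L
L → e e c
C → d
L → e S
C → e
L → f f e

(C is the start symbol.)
Direct left recursion occurs when N → N α for some non-terminal N (the right-hand side begins with the left-hand side itself).

C → d S c: starts with d
S → y L: starts with y
L → e e c: starts with e
C → d: starts with d
L → e S: starts with e
C → e: starts with e
L → f f e: starts with f

No direct left recursion found.

Answer: No direct left recursion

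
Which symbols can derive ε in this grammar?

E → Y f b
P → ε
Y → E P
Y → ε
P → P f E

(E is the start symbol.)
ε-productions: P → ε, Y → ε
So P, Y are immediately nullable.
No further non-terminal can be added: every production for the remaining non-terminals contains a terminal or a non-nullable non-terminal.
Nullable = { 'P', 'Y' }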